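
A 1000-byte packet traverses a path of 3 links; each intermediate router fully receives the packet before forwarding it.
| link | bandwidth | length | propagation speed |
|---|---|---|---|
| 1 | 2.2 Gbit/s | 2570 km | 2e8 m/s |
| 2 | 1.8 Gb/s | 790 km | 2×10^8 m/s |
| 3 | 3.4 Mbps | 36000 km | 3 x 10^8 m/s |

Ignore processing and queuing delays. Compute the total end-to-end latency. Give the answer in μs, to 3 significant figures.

139000 μs

L = 1000 × 8 = 8000 bits.
Transmission delays (L/R per hop): 3.63636, 4.44444, 2352.94 μs; sum = 2361.02 μs.
Propagation delays (d/s per hop): 12850, 3950, 120000 μs; sum = 136800 μs.
End-to-end = 139000 μs.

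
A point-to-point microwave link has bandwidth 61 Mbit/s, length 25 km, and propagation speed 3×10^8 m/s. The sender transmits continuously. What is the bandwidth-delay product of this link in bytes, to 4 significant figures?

Propagation delay = 25000 / 300000000 = 8.33333e-05 s.
BDP = R × t_prop = 61000000 × 8.33333e-05 = 5083.33 bits.
In bytes: 5083.33/8 = 635.4 bytes.

635.4 bytes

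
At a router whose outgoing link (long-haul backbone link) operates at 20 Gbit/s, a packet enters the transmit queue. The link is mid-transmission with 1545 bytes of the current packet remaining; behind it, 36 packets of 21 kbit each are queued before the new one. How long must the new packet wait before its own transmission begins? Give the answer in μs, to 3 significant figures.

38.4 μs

Each queued packet: L/R = 21000/20000000000 = 1.05 μs.
36 queued → 37.8 μs.
Plus remaining 12360 bits of current packet: 0.618 μs.
Queuing delay = 38.4 μs.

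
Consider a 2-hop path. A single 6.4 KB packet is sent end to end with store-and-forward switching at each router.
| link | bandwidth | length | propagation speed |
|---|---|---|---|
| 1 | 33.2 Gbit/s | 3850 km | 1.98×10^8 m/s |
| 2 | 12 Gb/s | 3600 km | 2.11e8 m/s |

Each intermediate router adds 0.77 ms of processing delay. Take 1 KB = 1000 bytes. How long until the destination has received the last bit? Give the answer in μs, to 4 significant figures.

L = 51200 bits.
Transmission delays (L/R per hop): 1.54217, 4.26667 μs; sum = 5.80884 μs.
Propagation delays (d/s per hop): 19444.4, 17061.6 μs; sum = 36506.1 μs.
Processing at 1 router(s): 1 × 0.77 ms = 770 μs.
End-to-end = 37280 μs.

37280 μs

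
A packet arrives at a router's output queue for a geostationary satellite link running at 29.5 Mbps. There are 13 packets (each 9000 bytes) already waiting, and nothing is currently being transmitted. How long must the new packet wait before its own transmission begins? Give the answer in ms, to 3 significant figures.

Each queued packet: L/R = 72000/29500000 = 2.44068 ms.
13 queued → 31.7288 ms.
Queuing delay = 31.7 ms.

31.7 ms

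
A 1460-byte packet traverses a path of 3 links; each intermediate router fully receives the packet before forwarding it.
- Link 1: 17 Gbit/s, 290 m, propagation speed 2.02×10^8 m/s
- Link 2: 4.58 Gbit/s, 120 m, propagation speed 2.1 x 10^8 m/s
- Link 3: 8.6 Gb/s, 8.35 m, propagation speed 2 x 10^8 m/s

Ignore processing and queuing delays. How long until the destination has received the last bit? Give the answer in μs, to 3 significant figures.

6.64 μs

L = 1460 × 8 = 11680 bits.
Transmission delays (L/R per hop): 0.687059, 2.55022, 1.35814 μs; sum = 4.59542 μs.
Propagation delays (d/s per hop): 1.43564, 0.571429, 0.04175 μs; sum = 2.04882 μs.
End-to-end = 6.64 μs.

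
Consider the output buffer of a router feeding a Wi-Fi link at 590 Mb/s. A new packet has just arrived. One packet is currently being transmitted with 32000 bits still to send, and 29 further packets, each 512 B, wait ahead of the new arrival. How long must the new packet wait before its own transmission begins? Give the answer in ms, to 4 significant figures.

Each queued packet: L/R = 4096/590000000 = 0.00694237 ms.
29 queued → 0.201329 ms.
Plus remaining 32000 bits of current packet: 0.0542373 ms.
Queuing delay = 0.2556 ms.

0.2556 ms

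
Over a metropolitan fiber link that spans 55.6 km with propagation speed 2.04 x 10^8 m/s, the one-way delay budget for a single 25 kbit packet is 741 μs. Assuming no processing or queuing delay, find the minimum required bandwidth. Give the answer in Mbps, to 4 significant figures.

Propagation delay = 55600 / 204000000 = 272.549 μs.
Transmission budget = 741 − 272.549 = 468.451 μs.
R ≥ L / t_tx = 25000 bits / 0.000468451 s = 53.37 Mbps.

53.37 Mbps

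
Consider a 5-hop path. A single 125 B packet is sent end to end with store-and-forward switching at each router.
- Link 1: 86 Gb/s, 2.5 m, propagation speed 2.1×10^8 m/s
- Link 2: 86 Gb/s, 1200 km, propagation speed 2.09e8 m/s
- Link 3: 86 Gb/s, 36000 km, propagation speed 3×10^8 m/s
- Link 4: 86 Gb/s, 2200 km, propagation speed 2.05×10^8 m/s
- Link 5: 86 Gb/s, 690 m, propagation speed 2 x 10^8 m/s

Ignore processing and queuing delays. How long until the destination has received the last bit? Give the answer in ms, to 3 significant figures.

136 ms

L = 125 × 8 = 1000 bits.
Transmission delay per hop = L/R = 1000/86000000000 = 1.16279e-05 ms; 5 hops → 5.81395e-05 ms.
Propagation delays (d/s per hop): 1.19048e-05, 5.74163, 120, 10.7317, 0.00345 ms; sum = 136.477 ms.
End-to-end = 136 ms.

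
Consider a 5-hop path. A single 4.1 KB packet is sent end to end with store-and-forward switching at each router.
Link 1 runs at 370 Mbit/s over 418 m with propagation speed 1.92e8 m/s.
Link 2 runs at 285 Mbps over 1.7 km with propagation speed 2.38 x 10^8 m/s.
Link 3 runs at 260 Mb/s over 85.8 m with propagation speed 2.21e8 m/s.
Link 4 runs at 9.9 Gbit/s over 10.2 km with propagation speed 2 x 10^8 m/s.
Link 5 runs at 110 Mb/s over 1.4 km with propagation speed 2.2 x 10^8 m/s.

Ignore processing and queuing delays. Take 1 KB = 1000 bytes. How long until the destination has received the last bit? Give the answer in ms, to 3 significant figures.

L = 32800 bits.
Transmission delays (L/R per hop): 0.0886486, 0.115088, 0.126154, 0.00331313, 0.298182 ms; sum = 0.631385 ms.
Propagation delays (d/s per hop): 0.00217708, 0.00714286, 0.000388235, 0.051, 0.00636364 ms; sum = 0.0670718 ms.
End-to-end = 0.698 ms.

0.698 ms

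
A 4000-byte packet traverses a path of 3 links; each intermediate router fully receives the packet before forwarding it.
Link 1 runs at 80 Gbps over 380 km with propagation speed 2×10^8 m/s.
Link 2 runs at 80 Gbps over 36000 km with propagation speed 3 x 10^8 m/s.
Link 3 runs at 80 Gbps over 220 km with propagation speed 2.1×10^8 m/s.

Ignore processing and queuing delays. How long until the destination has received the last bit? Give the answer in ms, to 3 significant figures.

L = 4000 × 8 = 32000 bits.
Transmission delay per hop = L/R = 32000/80000000000 = 0.0004 ms; 3 hops → 0.0012 ms.
Propagation delays (d/s per hop): 1.9, 120, 1.04762 ms; sum = 122.948 ms.
End-to-end = 123 ms.

123 ms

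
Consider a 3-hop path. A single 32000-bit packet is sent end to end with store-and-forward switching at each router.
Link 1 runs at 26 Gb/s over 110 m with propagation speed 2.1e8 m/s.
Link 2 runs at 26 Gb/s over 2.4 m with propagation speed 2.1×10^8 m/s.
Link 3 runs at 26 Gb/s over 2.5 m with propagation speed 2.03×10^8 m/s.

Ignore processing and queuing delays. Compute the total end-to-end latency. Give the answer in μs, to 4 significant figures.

Transmission delay per hop = L/R = 32000/26000000000 = 1.23077 μs; 3 hops → 3.69231 μs.
Propagation delays (d/s per hop): 0.52381, 0.0114286, 0.0123153 μs; sum = 0.547553 μs.
End-to-end = 4.240 μs.

4.240 μs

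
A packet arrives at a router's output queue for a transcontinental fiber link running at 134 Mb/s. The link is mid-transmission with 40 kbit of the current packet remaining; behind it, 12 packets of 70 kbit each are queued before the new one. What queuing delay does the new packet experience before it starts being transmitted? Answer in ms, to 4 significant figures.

6.567 ms

Each queued packet: L/R = 70000/134000000 = 0.522388 ms.
12 queued → 6.26866 ms.
Plus remaining 40000 bits of current packet: 0.298507 ms.
Queuing delay = 6.567 ms.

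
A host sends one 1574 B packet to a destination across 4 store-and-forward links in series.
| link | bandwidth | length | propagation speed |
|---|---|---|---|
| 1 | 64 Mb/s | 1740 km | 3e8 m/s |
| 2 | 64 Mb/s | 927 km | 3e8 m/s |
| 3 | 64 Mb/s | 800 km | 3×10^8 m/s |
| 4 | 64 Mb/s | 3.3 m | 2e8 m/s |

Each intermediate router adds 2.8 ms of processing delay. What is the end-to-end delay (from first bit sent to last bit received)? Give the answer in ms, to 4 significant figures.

20.74 ms

L = 1574 × 8 = 12592 bits.
Transmission delay per hop = L/R = 12592/64000000 = 0.19675 ms; 4 hops → 0.787 ms.
Propagation delays (d/s per hop): 5.8, 3.09, 2.66667, 1.65e-05 ms; sum = 11.5567 ms.
Processing at 3 router(s): 3 × 2.8 ms = 8.4 ms.
End-to-end = 20.74 ms.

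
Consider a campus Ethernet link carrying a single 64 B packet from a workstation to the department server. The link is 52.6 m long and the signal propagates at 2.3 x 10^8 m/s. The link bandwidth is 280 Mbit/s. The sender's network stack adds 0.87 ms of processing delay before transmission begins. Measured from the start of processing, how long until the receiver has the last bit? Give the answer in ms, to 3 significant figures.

0.872 ms

L = 64 × 8 = 512 bits.
Transmission delay = L/R = 512 / 280000000 = 0.00182857 ms.
Propagation delay = d/s = 52.6 m / 2.3e+08 m/s = 0.000228696 ms.
Plus processing delay 0.87 ms = 0.87 ms.
Total = 0.872 ms.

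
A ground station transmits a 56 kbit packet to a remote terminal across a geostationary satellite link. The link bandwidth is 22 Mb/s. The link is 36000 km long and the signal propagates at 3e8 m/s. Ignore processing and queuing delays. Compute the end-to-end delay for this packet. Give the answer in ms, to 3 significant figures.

L = 56000 bits.
Transmission delay = L/R = 56000 / 22000000 = 2.54545 ms.
Propagation delay = d/s = 36000000 m / 300000000 m/s = 120 ms.
Total = 123 ms.

123 ms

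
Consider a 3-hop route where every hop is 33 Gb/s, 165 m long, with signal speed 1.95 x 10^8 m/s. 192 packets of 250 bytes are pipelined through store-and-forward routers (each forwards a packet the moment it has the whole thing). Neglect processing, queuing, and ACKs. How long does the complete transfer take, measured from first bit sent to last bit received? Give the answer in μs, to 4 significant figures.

Per-hop transmission t_tx = L/R = 2000/33000000000 = 0.0606061 μs.
Per-hop propagation t_prop = 165/195000000 = 0.846154 μs.
Pipeline fill: first packet needs 3·t_tx to clear all hops; remaining 191 packets each add one t_tx.
Total = (3+192-1)·t_tx + 3·t_prop = 194·0.0606061 + 3·0.846154 = 14.30 μs.

14.30 μs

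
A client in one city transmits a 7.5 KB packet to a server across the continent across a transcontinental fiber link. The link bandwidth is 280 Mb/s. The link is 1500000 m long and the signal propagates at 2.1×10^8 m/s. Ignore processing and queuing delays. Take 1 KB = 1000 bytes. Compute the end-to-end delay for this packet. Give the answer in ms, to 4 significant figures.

L = 60000 bits.
Transmission delay = L/R = 60000 / 280000000 = 0.214286 ms.
Propagation delay = d/s = 1500000 m / 210000000 m/s = 7.14286 ms.
Total = 7.357 ms.

7.357 ms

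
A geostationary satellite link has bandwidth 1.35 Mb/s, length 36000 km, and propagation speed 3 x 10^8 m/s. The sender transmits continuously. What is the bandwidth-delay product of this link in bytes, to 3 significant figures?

Propagation delay = 36000000 / 300000000 = 0.12 s.
BDP = R × t_prop = 1350000 × 0.12 = 162000 bits.
In bytes: 162000/8 = 20300 bytes.

20300 bytes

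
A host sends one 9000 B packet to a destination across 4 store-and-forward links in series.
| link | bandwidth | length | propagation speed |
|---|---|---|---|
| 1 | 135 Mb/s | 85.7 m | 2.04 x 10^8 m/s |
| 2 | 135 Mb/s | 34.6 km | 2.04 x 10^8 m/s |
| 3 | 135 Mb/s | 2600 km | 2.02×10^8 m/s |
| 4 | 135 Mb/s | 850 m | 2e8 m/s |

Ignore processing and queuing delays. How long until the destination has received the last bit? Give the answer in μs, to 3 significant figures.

15200 μs

L = 9000 × 8 = 72000 bits.
Transmission delay per hop = L/R = 72000/135000000 = 533.333 μs; 4 hops → 2133.33 μs.
Propagation delays (d/s per hop): 0.420098, 169.608, 12871.3, 4.25 μs; sum = 13045.6 μs.
End-to-end = 15200 μs.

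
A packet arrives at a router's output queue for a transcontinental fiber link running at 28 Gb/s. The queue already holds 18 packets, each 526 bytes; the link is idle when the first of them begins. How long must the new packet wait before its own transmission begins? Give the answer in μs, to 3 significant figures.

Each queued packet: L/R = 4208/28000000000 = 0.150286 μs.
18 queued → 2.70514 μs.
Queuing delay = 2.71 μs.

2.71 μs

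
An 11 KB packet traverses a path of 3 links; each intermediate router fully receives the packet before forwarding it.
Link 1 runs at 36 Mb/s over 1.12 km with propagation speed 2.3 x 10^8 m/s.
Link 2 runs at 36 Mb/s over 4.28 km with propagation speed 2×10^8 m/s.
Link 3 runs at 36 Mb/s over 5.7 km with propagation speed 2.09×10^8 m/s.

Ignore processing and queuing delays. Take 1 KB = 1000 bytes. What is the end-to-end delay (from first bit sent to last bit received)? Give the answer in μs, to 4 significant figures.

7387 μs

L = 88000 bits.
Transmission delay per hop = L/R = 88000/36000000 = 2444.44 μs; 3 hops → 7333.33 μs.
Propagation delays (d/s per hop): 4.86957, 21.4, 27.2727 μs; sum = 53.5423 μs.
End-to-end = 7387 μs.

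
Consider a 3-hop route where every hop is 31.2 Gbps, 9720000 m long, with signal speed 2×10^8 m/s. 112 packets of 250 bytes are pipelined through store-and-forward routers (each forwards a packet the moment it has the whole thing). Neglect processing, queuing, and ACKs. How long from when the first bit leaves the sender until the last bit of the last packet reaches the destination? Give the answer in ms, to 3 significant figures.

Per-hop transmission t_tx = L/R = 2000/31200000000 = 6.41026e-05 ms.
Per-hop propagation t_prop = 9720000/200000000 = 48.6 ms.
Pipeline fill: first packet needs 3·t_tx to clear all hops; remaining 111 packets each add one t_tx.
Total = (3+112-1)·t_tx + 3·t_prop = 114·6.41026e-05 + 3·48.6 = 146 ms.

146 ms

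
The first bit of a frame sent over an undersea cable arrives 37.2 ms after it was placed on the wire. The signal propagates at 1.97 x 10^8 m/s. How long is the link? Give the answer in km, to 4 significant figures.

7328 km

d = s × t_prop = 197000000 × 0.0372 = 7328 km.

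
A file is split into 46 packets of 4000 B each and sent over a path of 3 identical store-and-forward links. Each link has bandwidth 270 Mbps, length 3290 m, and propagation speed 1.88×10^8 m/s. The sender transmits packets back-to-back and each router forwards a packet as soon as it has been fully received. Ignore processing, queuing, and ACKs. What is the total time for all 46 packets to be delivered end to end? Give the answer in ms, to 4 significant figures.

5.741 ms

Per-hop transmission t_tx = L/R = 32000/270000000 = 0.118519 ms.
Per-hop propagation t_prop = 3290/188000000 = 0.0175 ms.
Pipeline fill: first packet needs 3·t_tx to clear all hops; remaining 45 packets each add one t_tx.
Total = (3+46-1)·t_tx + 3·t_prop = 48·0.118519 + 3·0.0175 = 5.741 ms.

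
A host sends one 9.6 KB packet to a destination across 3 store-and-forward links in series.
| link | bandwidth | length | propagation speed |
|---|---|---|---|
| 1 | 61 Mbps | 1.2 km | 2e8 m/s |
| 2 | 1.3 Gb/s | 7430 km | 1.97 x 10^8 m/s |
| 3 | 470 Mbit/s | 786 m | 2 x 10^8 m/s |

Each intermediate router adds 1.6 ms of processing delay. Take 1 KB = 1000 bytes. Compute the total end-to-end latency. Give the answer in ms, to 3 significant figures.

42.4 ms

L = 76800 bits.
Transmission delays (L/R per hop): 1.25902, 0.0590769, 0.163404 ms; sum = 1.4815 ms.
Propagation delays (d/s per hop): 0.006, 37.7157, 0.00393 ms; sum = 37.7257 ms.
Processing at 2 router(s): 2 × 1.6 ms = 3.2 ms.
End-to-end = 42.4 ms.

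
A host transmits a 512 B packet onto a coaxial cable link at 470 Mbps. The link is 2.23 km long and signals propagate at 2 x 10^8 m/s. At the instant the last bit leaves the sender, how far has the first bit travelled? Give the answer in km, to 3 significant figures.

1.74 km

t_tx = L/R = 4096/470000000 = 8.71489e-06 s.
Distance = s × t_tx = 200000000 × 8.71489e-06 = 1.74 km.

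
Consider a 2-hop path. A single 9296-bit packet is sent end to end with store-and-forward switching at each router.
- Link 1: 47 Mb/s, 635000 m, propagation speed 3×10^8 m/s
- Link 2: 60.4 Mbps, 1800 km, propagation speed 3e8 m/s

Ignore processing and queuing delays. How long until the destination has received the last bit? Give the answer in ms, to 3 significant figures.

8.47 ms

Transmission delays (L/R per hop): 0.197787, 0.153907 ms; sum = 0.351695 ms.
Propagation delays (d/s per hop): 2.11667, 6 ms; sum = 8.11667 ms.
End-to-end = 8.47 ms.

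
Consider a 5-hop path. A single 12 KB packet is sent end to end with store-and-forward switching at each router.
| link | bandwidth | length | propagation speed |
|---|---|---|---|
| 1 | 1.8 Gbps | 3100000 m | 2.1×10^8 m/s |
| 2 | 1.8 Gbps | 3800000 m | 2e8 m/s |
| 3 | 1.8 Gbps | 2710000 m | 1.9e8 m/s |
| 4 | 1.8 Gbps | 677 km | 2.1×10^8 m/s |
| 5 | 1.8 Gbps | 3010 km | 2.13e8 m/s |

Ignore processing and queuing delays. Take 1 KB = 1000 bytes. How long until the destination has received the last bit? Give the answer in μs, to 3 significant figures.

L = 96000 bits.
Transmission delay per hop = L/R = 96000/1800000000 = 53.3333 μs; 5 hops → 266.667 μs.
Propagation delays (d/s per hop): 14761.9, 19000, 14263.2, 3223.81, 14131.5 μs; sum = 65380.3 μs.
End-to-end = 65600 μs.

65600 μs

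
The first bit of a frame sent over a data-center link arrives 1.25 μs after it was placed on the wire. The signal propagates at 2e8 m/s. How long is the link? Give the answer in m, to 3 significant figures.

d = s × t_prop = 200000000 × 1.25e-06 = 250 m.

250 m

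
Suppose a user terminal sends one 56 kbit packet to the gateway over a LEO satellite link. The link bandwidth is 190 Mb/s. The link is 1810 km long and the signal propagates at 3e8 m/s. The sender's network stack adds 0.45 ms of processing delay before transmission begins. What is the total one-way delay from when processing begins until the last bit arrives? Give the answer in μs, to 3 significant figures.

6780 μs

L = 56000 bits.
Transmission delay = L/R = 56000 / 190000000 = 294.737 μs.
Propagation delay = d/s = 1810000 m / 300000000 m/s = 6033.33 μs.
Plus processing delay 0.45 ms = 450 μs.
Total = 6780 μs.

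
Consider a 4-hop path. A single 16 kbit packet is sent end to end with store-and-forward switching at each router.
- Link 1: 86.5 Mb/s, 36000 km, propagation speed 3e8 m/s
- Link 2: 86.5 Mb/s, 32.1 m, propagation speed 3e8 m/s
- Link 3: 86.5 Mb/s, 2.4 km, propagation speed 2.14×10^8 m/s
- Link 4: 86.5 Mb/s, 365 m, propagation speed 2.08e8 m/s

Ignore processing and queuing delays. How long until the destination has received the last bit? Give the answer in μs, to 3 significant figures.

121000 μs

L = 16000 bits.
Transmission delay per hop = L/R = 16000/86500000 = 184.971 μs; 4 hops → 739.884 μs.
Propagation delays (d/s per hop): 120000, 0.107, 11.215, 1.75481 μs; sum = 120013 μs.
End-to-end = 121000 μs.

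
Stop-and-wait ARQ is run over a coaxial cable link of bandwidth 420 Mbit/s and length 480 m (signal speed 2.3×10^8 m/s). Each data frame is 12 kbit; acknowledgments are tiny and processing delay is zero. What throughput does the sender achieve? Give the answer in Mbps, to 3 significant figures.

t_tx = L/R = 12000/420000000 = 2.85714e-05 s.
t_prop = 480/2.3e+08 = 2.08696e-06 s; RTT = 4.17391e-06 s.
Cycle = t_tx + RTT = 3.27453e-05 s.
Throughput = L / cycle = 12000 / 3.27453e-05 = 366 Mbps.

366 Mbps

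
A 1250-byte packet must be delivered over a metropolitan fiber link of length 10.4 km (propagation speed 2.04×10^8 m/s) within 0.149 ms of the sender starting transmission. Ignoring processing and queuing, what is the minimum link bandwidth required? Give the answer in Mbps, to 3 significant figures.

102 Mbps

L = 10000 bits.
Propagation delay = 10400 / 204000000 = 0.0509804 ms.
Transmission budget = 0.149 − 0.0509804 = 0.0980196 ms.
R ≥ L / t_tx = 10000 bits / 9.80196e-05 s = 102 Mbps.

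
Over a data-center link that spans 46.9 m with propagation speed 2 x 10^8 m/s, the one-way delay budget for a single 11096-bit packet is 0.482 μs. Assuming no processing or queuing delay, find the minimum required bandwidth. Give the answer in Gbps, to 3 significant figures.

44.8 Gbps

Propagation delay = 46.9 / 200000000 = 0.2345 μs.
Transmission budget = 0.482 − 0.2345 = 0.2475 μs.
R ≥ L / t_tx = 11096 bits / 2.475e-07 s = 44.8 Gbps.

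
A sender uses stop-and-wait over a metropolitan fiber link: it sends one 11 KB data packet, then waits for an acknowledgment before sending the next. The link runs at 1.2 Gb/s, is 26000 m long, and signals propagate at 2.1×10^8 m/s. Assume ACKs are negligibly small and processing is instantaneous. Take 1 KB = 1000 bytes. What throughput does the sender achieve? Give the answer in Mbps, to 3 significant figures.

274 Mbps

t_tx = L/R = 88000/1200000000 = 7.33333e-05 s.
t_prop = 26000/210000000 = 0.00012381 s; RTT = 0.000247619 s.
Cycle = t_tx + RTT = 0.000320952 s.
Throughput = L / cycle = 88000 / 0.000320952 = 274 Mbps.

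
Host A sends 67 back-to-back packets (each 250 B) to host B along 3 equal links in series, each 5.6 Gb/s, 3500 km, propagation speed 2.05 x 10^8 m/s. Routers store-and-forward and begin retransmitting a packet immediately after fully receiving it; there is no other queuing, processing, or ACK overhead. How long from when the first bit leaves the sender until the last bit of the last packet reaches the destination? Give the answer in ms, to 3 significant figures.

51.2 ms

Per-hop transmission t_tx = L/R = 2000/5600000000 = 0.000357143 ms.
Per-hop propagation t_prop = 3500000/2.05e+08 = 17.0732 ms.
Pipeline fill: first packet needs 3·t_tx to clear all hops; remaining 66 packets each add one t_tx.
Total = (3+67-1)·t_tx + 3·t_prop = 69·0.000357143 + 3·17.0732 = 51.2 ms.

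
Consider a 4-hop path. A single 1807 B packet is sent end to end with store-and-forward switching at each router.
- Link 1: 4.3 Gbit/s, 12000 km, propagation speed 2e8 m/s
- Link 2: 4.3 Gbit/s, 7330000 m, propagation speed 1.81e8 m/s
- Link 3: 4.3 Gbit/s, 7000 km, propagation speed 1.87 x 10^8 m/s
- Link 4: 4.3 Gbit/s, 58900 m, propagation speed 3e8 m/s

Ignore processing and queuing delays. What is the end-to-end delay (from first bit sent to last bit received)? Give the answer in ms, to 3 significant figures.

138 ms

L = 1807 × 8 = 14456 bits.
Transmission delay per hop = L/R = 14456/4300000000 = 0.00336186 ms; 4 hops → 0.0134474 ms.
Propagation delays (d/s per hop): 60, 40.4972, 37.4332, 0.196333 ms; sum = 138.127 ms.
End-to-end = 138 ms.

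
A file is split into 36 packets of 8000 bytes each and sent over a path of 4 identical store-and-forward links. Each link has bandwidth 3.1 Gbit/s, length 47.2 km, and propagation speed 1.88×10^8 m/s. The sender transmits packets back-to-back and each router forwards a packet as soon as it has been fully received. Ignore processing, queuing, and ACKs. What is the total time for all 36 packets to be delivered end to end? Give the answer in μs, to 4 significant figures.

1809 μs

Per-hop transmission t_tx = L/R = 64000/3100000000 = 20.6452 μs.
Per-hop propagation t_prop = 47200/188000000 = 251.064 μs.
Pipeline fill: first packet needs 4·t_tx to clear all hops; remaining 35 packets each add one t_tx.
Total = (4+36-1)·t_tx + 4·t_prop = 39·20.6452 + 4·251.064 = 1809 μs.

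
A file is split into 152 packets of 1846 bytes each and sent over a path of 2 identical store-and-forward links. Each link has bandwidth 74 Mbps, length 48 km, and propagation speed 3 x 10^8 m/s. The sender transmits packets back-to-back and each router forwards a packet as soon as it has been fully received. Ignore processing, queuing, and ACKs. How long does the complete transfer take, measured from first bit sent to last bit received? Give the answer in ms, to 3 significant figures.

30.9 ms

Per-hop transmission t_tx = L/R = 14768/74000000 = 0.199568 ms.
Per-hop propagation t_prop = 48000/300000000 = 0.16 ms.
Pipeline fill: first packet needs 2·t_tx to clear all hops; remaining 151 packets each add one t_tx.
Total = (2+152-1)·t_tx + 2·t_prop = 153·0.199568 + 2·0.16 = 30.9 ms.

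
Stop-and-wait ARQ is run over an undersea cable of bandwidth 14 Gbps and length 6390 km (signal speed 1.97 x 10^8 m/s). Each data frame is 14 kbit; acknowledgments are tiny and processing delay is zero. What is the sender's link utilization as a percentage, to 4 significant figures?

t_tx = L/R = 14000/14000000000 = 1e-06 s.
t_prop = 6390000/197000000 = 0.0324365 s; RTT = 0.0648731 s.
Cycle = t_tx + RTT = 0.0648741 s.
Utilization = t_tx / cycle = 1e-06/0.0648741 = 0.001541 %.

0.001541 %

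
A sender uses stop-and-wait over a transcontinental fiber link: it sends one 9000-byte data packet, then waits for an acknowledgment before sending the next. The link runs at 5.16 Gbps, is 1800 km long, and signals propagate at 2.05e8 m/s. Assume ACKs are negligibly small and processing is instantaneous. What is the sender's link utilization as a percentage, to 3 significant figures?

0.0794 %

t_tx = L/R = 72000/5160000000 = 1.39535e-05 s.
t_prop = 1800000/2.05e+08 = 0.00878049 s; RTT = 0.017561 s.
Cycle = t_tx + RTT = 0.0175749 s.
Utilization = t_tx / cycle = 1.39535e-05/0.0175749 = 0.0794 %.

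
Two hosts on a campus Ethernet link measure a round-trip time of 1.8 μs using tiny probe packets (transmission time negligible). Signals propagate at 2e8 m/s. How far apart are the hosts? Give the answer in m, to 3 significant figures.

180 m

One-way propagation = RTT/2 = 0.9 μs.
d = s × t = 200000000 × 9e-07 = 180 m.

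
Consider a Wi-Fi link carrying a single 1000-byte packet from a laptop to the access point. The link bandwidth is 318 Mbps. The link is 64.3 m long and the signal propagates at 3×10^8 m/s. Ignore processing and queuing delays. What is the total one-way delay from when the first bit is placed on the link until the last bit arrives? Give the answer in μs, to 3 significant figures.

L = 1000 × 8 = 8000 bits.
Transmission delay = L/R = 8000 / 318000000 = 25.1572 μs.
Propagation delay = d/s = 64.3 m / 300000000 m/s = 0.214333 μs.
Total = 25.4 μs.

25.4 μs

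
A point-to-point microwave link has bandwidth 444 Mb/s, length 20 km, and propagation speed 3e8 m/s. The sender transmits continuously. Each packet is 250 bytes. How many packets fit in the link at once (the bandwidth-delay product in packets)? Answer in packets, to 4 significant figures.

Propagation delay = 20000 / 300000000 = 6.66667e-05 s.
BDP = R × t_prop = 444000000 × 6.66667e-05 = 29600 bits.
In packets of 2000 bits: 14.80 packets.

14.80 packets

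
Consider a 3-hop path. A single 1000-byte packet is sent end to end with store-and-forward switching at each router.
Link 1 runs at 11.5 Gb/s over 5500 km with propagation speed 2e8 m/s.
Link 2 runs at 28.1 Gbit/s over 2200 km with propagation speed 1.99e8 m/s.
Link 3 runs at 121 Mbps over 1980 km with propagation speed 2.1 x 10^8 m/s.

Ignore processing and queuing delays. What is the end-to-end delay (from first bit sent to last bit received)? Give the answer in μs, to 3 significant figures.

L = 1000 × 8 = 8000 bits.
Transmission delays (L/R per hop): 0.695652, 0.284698, 66.1157 μs; sum = 67.0961 μs.
Propagation delays (d/s per hop): 27500, 11055.3, 9428.57 μs; sum = 47983.8 μs.
End-to-end = 48100 μs.

48100 μs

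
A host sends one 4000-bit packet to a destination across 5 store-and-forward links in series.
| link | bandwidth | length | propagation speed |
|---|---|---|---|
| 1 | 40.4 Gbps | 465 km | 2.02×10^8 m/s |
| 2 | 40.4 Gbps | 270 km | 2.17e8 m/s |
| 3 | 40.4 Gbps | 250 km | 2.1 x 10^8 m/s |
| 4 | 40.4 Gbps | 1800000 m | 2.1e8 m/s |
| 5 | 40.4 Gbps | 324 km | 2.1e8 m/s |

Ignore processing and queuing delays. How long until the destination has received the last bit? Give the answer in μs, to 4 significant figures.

Transmission delay per hop = L/R = 4000/40400000000 = 0.0990099 μs; 5 hops → 0.49505 μs.
Propagation delays (d/s per hop): 2301.98, 1244.24, 1190.48, 8571.43, 1542.86 μs; sum = 14851 μs.
End-to-end = 14850 μs.

14850 μs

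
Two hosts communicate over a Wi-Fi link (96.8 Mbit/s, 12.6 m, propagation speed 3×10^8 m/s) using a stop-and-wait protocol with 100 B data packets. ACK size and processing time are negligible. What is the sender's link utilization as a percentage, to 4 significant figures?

98.99 %

t_tx = L/R = 800/96800000 = 8.26446e-06 s.
t_prop = 12.6/300000000 = 4.2e-08 s; RTT = 8.4e-08 s.
Cycle = t_tx + RTT = 8.34846e-06 s.
Utilization = t_tx / cycle = 8.26446e-06/8.34846e-06 = 98.99 %.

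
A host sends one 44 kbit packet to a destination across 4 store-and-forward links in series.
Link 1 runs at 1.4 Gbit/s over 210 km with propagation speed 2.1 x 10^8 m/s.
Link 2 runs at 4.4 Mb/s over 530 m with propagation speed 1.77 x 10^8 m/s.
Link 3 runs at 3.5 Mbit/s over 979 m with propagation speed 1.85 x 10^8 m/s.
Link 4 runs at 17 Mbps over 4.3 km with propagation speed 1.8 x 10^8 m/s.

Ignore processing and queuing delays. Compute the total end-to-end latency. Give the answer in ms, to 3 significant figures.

26.2 ms

L = 44000 bits.
Transmission delays (L/R per hop): 0.0314286, 10, 12.5714, 2.58824 ms; sum = 25.1911 ms.
Propagation delays (d/s per hop): 1, 0.00299435, 0.00529189, 0.0238889 ms; sum = 1.03218 ms.
End-to-end = 26.2 ms.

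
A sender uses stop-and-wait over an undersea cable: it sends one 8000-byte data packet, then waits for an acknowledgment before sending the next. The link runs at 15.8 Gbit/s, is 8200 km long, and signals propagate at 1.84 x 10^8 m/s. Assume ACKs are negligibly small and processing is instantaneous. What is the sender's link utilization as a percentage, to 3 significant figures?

0.00454 %

t_tx = L/R = 64000/15800000000 = 4.05063e-06 s.
t_prop = 8200000/184000000 = 0.0445652 s; RTT = 0.0891304 s.
Cycle = t_tx + RTT = 0.0891345 s.
Utilization = t_tx / cycle = 4.05063e-06/0.0891345 = 0.00454 %.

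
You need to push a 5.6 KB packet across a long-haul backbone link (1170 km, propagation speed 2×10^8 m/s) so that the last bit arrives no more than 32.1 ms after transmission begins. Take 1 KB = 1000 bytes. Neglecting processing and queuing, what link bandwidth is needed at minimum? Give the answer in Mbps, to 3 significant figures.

1.71 Mbps

L = 44800 bits.
Propagation delay = 1170000 / 200000000 = 5.85 ms.
Transmission budget = 32.1 − 5.85 = 26.25 ms.
R ≥ L / t_tx = 44800 bits / 0.02625 s = 1.71 Mbps.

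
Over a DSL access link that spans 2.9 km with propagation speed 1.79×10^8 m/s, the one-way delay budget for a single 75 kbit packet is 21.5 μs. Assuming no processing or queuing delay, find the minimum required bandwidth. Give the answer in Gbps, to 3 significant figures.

Propagation delay = 2900 / 179000000 = 16.2011 μs.
Transmission budget = 21.5 − 16.2011 = 5.29888 μs.
R ≥ L / t_tx = 75000 bits / 5.29888e-06 s = 14.2 Gbps.

14.2 Gbps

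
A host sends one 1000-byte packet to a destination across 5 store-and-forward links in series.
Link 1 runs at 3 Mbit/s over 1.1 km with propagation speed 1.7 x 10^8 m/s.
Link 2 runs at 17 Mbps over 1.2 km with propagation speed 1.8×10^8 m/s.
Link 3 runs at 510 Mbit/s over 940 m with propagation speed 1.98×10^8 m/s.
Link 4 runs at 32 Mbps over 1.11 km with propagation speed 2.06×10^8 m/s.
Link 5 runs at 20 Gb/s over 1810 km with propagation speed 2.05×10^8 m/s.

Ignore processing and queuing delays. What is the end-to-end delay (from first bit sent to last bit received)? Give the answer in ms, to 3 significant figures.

L = 1000 × 8 = 8000 bits.
Transmission delays (L/R per hop): 2.66667, 0.470588, 0.0156863, 0.25, 0.0004 ms; sum = 3.40334 ms.
Propagation delays (d/s per hop): 0.00647059, 0.00666667, 0.00474747, 0.00538835, 8.82927 ms; sum = 8.85254 ms.
End-to-end = 12.3 ms.

12.3 ms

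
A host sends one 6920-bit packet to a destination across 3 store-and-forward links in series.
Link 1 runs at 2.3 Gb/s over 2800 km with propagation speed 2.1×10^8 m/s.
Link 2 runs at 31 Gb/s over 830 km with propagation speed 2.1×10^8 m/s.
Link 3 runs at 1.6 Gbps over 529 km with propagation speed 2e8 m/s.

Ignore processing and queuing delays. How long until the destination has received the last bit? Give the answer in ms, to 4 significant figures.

19.94 ms

Transmission delays (L/R per hop): 0.0030087, 0.000223226, 0.004325 ms; sum = 0.00755692 ms.
Propagation delays (d/s per hop): 13.3333, 3.95238, 2.645 ms; sum = 19.9307 ms.
End-to-end = 19.94 ms.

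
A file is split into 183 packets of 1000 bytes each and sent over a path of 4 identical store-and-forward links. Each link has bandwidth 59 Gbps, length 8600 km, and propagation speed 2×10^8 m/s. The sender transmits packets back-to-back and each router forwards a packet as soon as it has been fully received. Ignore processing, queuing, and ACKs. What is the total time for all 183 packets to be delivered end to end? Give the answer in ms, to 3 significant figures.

Per-hop transmission t_tx = L/R = 8000/59000000000 = 0.000135593 ms.
Per-hop propagation t_prop = 8600000/200000000 = 43 ms.
Pipeline fill: first packet needs 4·t_tx to clear all hops; remaining 182 packets each add one t_tx.
Total = (4+183-1)·t_tx + 4·t_prop = 186·0.000135593 + 4·43 = 172 ms.

172 ms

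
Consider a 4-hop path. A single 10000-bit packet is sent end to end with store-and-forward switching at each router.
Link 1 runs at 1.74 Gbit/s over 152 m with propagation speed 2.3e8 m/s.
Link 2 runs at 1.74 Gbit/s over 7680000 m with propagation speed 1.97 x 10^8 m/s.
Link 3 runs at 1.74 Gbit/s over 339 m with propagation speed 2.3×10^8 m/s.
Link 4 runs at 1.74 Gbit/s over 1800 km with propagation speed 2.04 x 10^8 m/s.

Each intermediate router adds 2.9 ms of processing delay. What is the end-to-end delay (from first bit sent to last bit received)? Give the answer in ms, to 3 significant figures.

Transmission delay per hop = L/R = 10000/1740000000 = 0.00574713 ms; 4 hops → 0.0229885 ms.
Propagation delays (d/s per hop): 0.00066087, 38.9848, 0.00147391, 8.82353 ms; sum = 47.8104 ms.
Processing at 3 router(s): 3 × 2.9 ms = 8.7 ms.
End-to-end = 56.5 ms.

56.5 ms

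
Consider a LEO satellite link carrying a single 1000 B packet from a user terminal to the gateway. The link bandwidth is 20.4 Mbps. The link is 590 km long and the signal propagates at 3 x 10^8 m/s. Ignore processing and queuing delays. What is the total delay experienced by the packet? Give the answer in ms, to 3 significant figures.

L = 1000 × 8 = 8000 bits.
Transmission delay = L/R = 8000 / 20400000 = 0.392157 ms.
Propagation delay = d/s = 590000 m / 300000000 m/s = 1.96667 ms.
Total = 2.36 ms.

2.36 ms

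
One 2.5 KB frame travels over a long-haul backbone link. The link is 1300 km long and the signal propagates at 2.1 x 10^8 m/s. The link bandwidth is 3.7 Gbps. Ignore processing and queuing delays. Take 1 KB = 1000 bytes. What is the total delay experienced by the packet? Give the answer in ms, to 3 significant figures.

6.20 ms

L = 20000 bits.
Transmission delay = L/R = 20000 / 3700000000 = 0.00540541 ms.
Propagation delay = d/s = 1300000 m / 210000000 m/s = 6.19048 ms.
Total = 6.20 ms.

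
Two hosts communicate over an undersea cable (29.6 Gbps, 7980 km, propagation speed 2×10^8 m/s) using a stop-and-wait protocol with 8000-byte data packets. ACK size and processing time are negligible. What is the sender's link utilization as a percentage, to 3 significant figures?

t_tx = L/R = 64000/29600000000 = 2.16216e-06 s.
t_prop = 7980000/200000000 = 0.0399 s; RTT = 0.0798 s.
Cycle = t_tx + RTT = 0.0798022 s.
Utilization = t_tx / cycle = 2.16216e-06/0.0798022 = 0.00271 %.

0.00271 %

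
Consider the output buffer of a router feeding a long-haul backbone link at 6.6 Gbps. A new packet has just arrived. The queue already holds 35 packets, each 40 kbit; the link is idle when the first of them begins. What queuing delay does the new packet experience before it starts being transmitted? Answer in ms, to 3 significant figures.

0.212 ms

Each queued packet: L/R = 40000/6600000000 = 0.00606061 ms.
35 queued → 0.212121 ms.
Queuing delay = 0.212 ms.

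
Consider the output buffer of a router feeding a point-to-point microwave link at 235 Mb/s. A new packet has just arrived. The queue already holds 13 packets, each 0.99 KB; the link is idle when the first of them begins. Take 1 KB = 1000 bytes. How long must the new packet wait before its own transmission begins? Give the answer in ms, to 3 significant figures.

0.438 ms

Each queued packet: L/R = 7920/235000000 = 0.0337021 ms.
13 queued → 0.438128 ms.
Queuing delay = 0.438 ms.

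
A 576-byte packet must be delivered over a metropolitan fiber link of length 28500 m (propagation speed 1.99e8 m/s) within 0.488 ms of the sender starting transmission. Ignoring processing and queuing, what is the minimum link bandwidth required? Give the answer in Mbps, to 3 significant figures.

L = 4608 bits.
Propagation delay = 28500 / 199000000 = 0.143216 ms.
Transmission budget = 0.488 − 0.143216 = 0.344784 ms.
R ≥ L / t_tx = 4608 bits / 0.000344784 s = 13.4 Mbps.

13.4 Mbps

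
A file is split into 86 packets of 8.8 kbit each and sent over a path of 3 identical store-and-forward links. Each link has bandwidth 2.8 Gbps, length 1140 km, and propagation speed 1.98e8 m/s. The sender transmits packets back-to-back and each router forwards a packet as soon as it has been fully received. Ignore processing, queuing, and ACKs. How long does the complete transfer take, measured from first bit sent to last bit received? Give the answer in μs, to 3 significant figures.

17500 μs

Per-hop transmission t_tx = L/R = 8800/2800000000 = 3.14286 μs.
Per-hop propagation t_prop = 1140000/198000000 = 5757.58 μs.
Pipeline fill: first packet needs 3·t_tx to clear all hops; remaining 85 packets each add one t_tx.
Total = (3+86-1)·t_tx + 3·t_prop = 88·3.14286 + 3·5757.58 = 17500 μs.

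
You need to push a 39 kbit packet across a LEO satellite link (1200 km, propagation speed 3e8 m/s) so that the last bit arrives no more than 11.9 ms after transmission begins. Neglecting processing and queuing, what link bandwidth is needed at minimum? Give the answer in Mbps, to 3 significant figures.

Propagation delay = 1200000 / 300000000 = 4 ms.
Transmission budget = 11.9 − 4 = 7.9 ms.
R ≥ L / t_tx = 39000 bits / 0.0079 s = 4.94 Mbps.

4.94 Mbps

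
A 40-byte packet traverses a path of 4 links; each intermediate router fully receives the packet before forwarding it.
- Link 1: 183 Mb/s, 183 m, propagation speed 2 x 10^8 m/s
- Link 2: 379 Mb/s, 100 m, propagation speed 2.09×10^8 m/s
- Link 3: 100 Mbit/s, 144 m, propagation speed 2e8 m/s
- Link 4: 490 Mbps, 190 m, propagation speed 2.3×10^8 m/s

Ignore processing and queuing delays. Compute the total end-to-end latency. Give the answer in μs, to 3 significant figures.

L = 40 × 8 = 320 bits.
Transmission delays (L/R per hop): 1.74863, 0.844327, 3.2, 0.653061 μs; sum = 6.44602 μs.
Propagation delays (d/s per hop): 0.915, 0.478469, 0.72, 0.826087 μs; sum = 2.93956 μs.
End-to-end = 9.39 μs.

9.39 μs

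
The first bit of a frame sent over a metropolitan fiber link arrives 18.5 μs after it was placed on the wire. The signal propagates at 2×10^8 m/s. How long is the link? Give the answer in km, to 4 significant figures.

d = s × t_prop = 200000000 × 1.85e-05 = 3.700 km.

3.700 km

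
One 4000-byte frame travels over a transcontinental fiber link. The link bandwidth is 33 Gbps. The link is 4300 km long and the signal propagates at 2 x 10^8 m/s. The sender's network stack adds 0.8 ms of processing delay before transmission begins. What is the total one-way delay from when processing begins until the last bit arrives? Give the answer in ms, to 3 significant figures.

22.3 ms

L = 4000 × 8 = 32000 bits.
Transmission delay = L/R = 32000 / 33000000000 = 0.000969697 ms.
Propagation delay = d/s = 4300000 m / 200000000 m/s = 21.5 ms.
Plus processing delay 0.8 ms = 0.8 ms.
Total = 22.3 ms.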